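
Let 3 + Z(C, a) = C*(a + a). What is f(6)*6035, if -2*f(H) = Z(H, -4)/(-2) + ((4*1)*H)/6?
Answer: -356065/4 ≈ -89016.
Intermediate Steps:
Z(C, a) = -3 + 2*C*a (Z(C, a) = -3 + C*(a + a) = -3 + C*(2*a) = -3 + 2*C*a)
f(H) = -¾ - 7*H/3 (f(H) = -((-3 + 2*H*(-4))/(-2) + ((4*1)*H)/6)/2 = -((-3 - 8*H)*(-½) + (4*H)*(⅙))/2 = -((3/2 + 4*H) + 2*H/3)/2 = -(3/2 + 14*H/3)/2 = -¾ - 7*H/3)
f(6)*6035 = (-¾ - 7/3*6)*6035 = (-¾ - 14)*6035 = -59/4*6035 = -356065/4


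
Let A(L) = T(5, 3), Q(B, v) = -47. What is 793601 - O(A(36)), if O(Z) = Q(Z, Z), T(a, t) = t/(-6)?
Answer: 793648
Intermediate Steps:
T(a, t) = -t/6 (T(a, t) = t*(-⅙) = -t/6)
A(L) = -½ (A(L) = -⅙*3 = -½)
O(Z) = -47
793601 - O(A(36)) = 793601 - 1*(-47) = 793601 + 47 = 793648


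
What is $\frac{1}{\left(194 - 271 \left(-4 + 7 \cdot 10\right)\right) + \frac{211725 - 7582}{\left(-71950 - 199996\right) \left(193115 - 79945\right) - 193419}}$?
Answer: $- \frac{30776322239}{544494693256531} \approx -5.6523 \cdot 10^{-5}$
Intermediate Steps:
$\frac{1}{\left(194 - 271 \left(-4 + 7 \cdot 10\right)\right) + \frac{211725 - 7582}{\left(-71950 - 199996\right) \left(193115 - 79945\right) - 193419}} = \frac{1}{\left(194 - 271 \left(-4 + 70\right)\right) + \frac{204143}{\left(-271946\right) 113170 - 193419}} = \frac{1}{\left(194 - 17886\right) + \frac{204143}{-30776128820 - 193419}} = \frac{1}{\left(194 - 17886\right) + \frac{204143}{-30776322239}} = \frac{1}{-17692 + 204143 \left(- \frac{1}{30776322239}\right)} = \frac{1}{-17692 - \frac{204143}{30776322239}} = \frac{1}{- \frac{544494693256531}{30776322239}} = - \frac{30776322239}{544494693256531}$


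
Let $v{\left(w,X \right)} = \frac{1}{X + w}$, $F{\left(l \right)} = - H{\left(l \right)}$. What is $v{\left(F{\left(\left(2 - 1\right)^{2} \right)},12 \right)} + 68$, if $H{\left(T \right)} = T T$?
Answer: $\frac{749}{11} \approx 68.091$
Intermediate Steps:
$H{\left(T \right)} = T^{2}$
$F{\left(l \right)} = - l^{2}$
$v{\left(F{\left(\left(2 - 1\right)^{2} \right)},12 \right)} + 68 = \frac{1}{12 - \left(\left(2 - 1\right)^{2}\right)^{2}} + 68 = \frac{1}{12 - \left(1^{2}\right)^{2}} + 68 = \frac{1}{12 - 1^{2}} + 68 = \frac{1}{12 - 1} + 68 = \frac{1}{11} + 68 = \frac{749}{11}$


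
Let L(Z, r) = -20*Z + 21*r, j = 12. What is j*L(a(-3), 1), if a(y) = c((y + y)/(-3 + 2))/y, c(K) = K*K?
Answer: 3132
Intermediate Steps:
c(K) = K²
a(y) = 4*y (a(y) = ((y + y)/(-3 + 2))²/y = ((2*y)/(-1))²/y = ((2*y)*(-1))²/y = (-2*y)²/y = (4*y²)/y = 4*y)
j*L(a(-3), 1) = 12*(-80*(-3) + 21*1) = 12*(-20*(-12) + 21) = 12*(240 + 21) = 12*261 = 3132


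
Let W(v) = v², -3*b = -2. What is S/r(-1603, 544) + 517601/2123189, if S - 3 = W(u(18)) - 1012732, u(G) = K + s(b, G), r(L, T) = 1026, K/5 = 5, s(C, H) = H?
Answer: -39736263661/40340591 ≈ -985.02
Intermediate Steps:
b = ⅔ (b = -⅓*(-2) = ⅔ ≈ 0.66667)
K = 25 (K = 5*5 = 25)
u(G) = 25 + G
S = -1010880 (S = 3 + ((25 + 18)² - 1012732) = 3 + (43² - 1012732) = 3 + (1849 - 1012732) = 3 - 1010883 = -1010880)
S/r(-1603, 544) + 517601/2123189 = -1010880/1026 + 517601/2123189 = -1010880*1/1026 + 517601*(1/2123189) = -18720/19 + 517601/2123189 = -39736263661/40340591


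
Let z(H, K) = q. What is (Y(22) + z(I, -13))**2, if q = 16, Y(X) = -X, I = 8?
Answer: 36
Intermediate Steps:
z(H, K) = 16
(Y(22) + z(I, -13))**2 = (-1*22 + 16)**2 = (-22 + 16)**2 = (-6)**2 = 36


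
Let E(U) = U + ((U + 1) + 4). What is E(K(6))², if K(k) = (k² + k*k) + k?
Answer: 25921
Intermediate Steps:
K(k) = k + 2*k² (K(k) = (k² + k²) + k = 2*k² + k = k + 2*k²)
E(U) = 5 + 2*U (E(U) = U + ((1 + U) + 4) = U + (5 + U) = 5 + 2*U)
E(K(6))² = (5 + 2*(6*(1 + 2*6)))² = (5 + 2*(6*(1 + 12)))² = (5 + 2*(6*13))² = (5 + 2*78)² = (5 + 156)² = 161² = 25921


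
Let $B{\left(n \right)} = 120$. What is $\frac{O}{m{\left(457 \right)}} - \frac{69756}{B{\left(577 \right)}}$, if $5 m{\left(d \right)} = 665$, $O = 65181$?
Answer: $- \frac{121319}{1330} \approx -91.217$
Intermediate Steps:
$m{\left(d \right)} = 133$ ($m{\left(d \right)} = \frac{1}{5} \cdot 665 = 133$)
$\frac{O}{m{\left(457 \right)}} - \frac{69756}{B{\left(577 \right)}} = \frac{65181}{133} - \frac{69756}{120} = 65181 \cdot \frac{1}{133} - \frac{5813}{10} = \frac{65181}{133} - \frac{5813}{10} = - \frac{121319}{1330}$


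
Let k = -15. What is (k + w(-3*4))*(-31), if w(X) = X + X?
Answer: 1209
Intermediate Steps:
w(X) = 2*X
(k + w(-3*4))*(-31) = (-15 + 2*(-3*4))*(-31) = (-15 + 2*(-12))*(-31) = (-15 - 24)*(-31) = -39*(-31) = 1209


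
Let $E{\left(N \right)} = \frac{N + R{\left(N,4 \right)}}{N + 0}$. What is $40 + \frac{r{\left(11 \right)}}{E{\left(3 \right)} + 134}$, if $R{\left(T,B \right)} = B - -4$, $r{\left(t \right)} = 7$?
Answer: $\frac{2363}{59} \approx 40.051$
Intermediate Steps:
$R{\left(T,B \right)} = 4 + B$ ($R{\left(T,B \right)} = B + 4 = 4 + B$)
$E{\left(N \right)} = \frac{8 + N}{N}$ ($E{\left(N \right)} = \frac{N + \left(4 + 4\right)}{N + 0} = \frac{N + 8}{N} = \frac{8 + N}{N}$)
$40 + \frac{r{\left(11 \right)}}{E{\left(3 \right)} + 134} = 40 + \frac{7}{\frac{8 + 3}{3} + 134} = 40 + \frac{7}{\frac{1}{3} \cdot 11 + 134} = 40 + \frac{7}{\frac{11}{3} + 134} = 40 + \frac{7}{\frac{413}{3}} = 40 + 7 \cdot \frac{3}{413} = 40 + \frac{3}{59} = \frac{2363}{59}$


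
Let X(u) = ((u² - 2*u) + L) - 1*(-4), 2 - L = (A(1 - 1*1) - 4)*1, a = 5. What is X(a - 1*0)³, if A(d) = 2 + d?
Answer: 12167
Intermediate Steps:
L = 4 (L = 2 - ((2 + (1 - 1*1)) - 4) = 2 - ((2 + (1 - 1)) - 4) = 2 - ((2 + 0) - 4) = 2 - (2 - 4) = 2 - (-2) = 2 - 1*(-2) = 2 + 2 = 4)
X(u) = 8 + u² - 2*u (X(u) = ((u² - 2*u) + 4) - 1*(-4) = (4 + u² - 2*u) + 4 = 8 + u² - 2*u)
X(a - 1*0)³ = (8 + (5 - 1*0)² - 2*(5 - 1*0))³ = (8 + (5 + 0)² - 2*(5 + 0))³ = (8 + 5² - 2*5)³ = (8 + 25 - 10)³ = 23³ = 12167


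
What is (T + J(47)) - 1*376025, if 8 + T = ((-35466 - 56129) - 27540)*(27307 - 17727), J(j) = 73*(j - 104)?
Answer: -1141693494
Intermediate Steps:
J(j) = -7592 + 73*j (J(j) = 73*(-104 + j) = -7592 + 73*j)
T = -1141313308 (T = -8 + ((-35466 - 56129) - 27540)*(27307 - 17727) = -8 + (-91595 - 27540)*9580 = -8 - 119135*9580 = -8 - 1141313300 = -1141313308)
(T + J(47)) - 1*376025 = (-1141313308 + (-7592 + 73*47)) - 1*376025 = (-1141313308 + (-7592 + 3431)) - 376025 = (-1141313308 - 4161) - 376025 = -1141317469 - 376025 = -1141693494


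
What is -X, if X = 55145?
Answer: -55145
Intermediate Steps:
-X = -1*55145 = -55145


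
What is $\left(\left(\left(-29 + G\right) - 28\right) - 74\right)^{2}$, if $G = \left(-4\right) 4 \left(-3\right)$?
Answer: $6889$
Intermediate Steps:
$G = 48$ ($G = \left(-16\right) \left(-3\right) = 48$)
$\left(\left(\left(-29 + G\right) - 28\right) - 74\right)^{2} = \left(\left(\left(-29 + 48\right) - 28\right) - 74\right)^{2} = \left(\left(19 - 28\right) - 74\right)^{2} = \left(-9 - 74\right)^{2} = \left(-83\right)^{2} = 6889$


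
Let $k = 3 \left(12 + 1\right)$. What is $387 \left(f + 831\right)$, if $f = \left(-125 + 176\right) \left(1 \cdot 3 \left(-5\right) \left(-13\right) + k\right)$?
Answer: $4940055$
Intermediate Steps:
$k = 39$ ($k = 3 \cdot 13 = 39$)
$f = 11934$ ($f = \left(-125 + 176\right) \left(1 \cdot 3 \left(-5\right) \left(-13\right) + 39\right) = 51 \left(3 \left(-5\right) \left(-13\right) + 39\right) = 51 \left(\left(-15\right) \left(-13\right) + 39\right) = 51 \left(195 + 39\right) = 51 \cdot 234 = 11934$)
$387 \left(f + 831\right) = 387 \left(11934 + 831\right) = 387 \cdot 12765 = 4940055$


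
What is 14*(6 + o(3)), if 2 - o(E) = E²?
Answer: -14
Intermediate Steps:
o(E) = 2 - E²
14*(6 + o(3)) = 14*(6 + (2 - 1*3²)) = 14*(6 + (2 - 1*9)) = 14*(6 + (2 - 9)) = 14*(6 - 7) = 14*(-1) = -14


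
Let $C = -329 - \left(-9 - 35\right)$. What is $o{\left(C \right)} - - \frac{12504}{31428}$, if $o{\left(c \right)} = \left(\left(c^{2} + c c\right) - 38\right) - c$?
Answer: $\frac{426104485}{2619} \approx 1.627 \cdot 10^{5}$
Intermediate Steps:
$C = -285$ ($C = -329 - -44 = -329 + 44 = -285$)
$o{\left(c \right)} = -38 - c + 2 c^{2}$ ($o{\left(c \right)} = \left(\left(c^{2} + c^{2}\right) - 38\right) - c = \left(2 c^{2} - 38\right) - c = \left(-38 + 2 c^{2}\right) - c = -38 - c + 2 c^{2}$)
$o{\left(C \right)} - - \frac{12504}{31428} = \left(-38 - -285 + 2 \left(-285\right)^{2}\right) - - \frac{12504}{31428} = \left(-38 + 285 + 2 \cdot 81225\right) - \left(-12504\right) \frac{1}{31428} = \left(-38 + 285 + 162450\right) - - \frac{1042}{2619} = 162697 + \frac{1042}{2619} = \frac{426104485}{2619}$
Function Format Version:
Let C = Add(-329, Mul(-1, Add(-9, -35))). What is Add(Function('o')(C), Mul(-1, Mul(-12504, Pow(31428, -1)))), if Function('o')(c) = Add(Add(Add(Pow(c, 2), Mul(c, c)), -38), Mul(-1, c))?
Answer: Rational(426104485, 2619) ≈ 1.6270e+5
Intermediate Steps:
C = -285 (C = Add(-329, Mul(-1, -44)) = Add(-329, 44) = -285)
Function('o')(c) = Add(-38, Mul(-1, c), Mul(2, Pow(c, 2))) (Function('o')(c) = Add(Add(Add(Pow(c, 2), Pow(c, 2)), -38), Mul(-1, c)) = Add(Add(Mul(2, Pow(c, 2)), -38), Mul(-1, c)) = Add(Add(-38, Mul(2, Pow(c, 2))), Mul(-1, c)) = Add(-38, Mul(-1, c), Mul(2, Pow(c, 2))))
Add(Function('o')(C), Mul(-1, Mul(-12504, Pow(31428, -1)))) = Add(Add(-38, Mul(-1, -285), Mul(2, Pow(-285, 2))), Mul(-1, Mul(-12504, Pow(31428, -1)))) = Add(Add(-38, 285, Mul(2, 81225)), Mul(-1, Mul(-12504, Rational(1, 31428)))) = Add(Add(-38, 285, 162450), Mul(-1, Rational(-1042, 2619))) = Add(162697, Rational(1042, 2619)) = Rational(426104485, 2619)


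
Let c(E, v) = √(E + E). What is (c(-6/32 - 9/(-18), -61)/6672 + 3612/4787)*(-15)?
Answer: -54180/4787 - 5*√10/8896 ≈ -11.320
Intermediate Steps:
c(E, v) = √2*√E (c(E, v) = √(2*E) = √2*√E)
(c(-6/32 - 9/(-18), -61)/6672 + 3612/4787)*(-15) = ((√2*√(-6/32 - 9/(-18)))/6672 + 3612/4787)*(-15) = ((√2*√(-6*1/32 - 9*(-1/18)))*(1/6672) + 3612*(1/4787))*(-15) = ((√2*√(-3/16 + ½))*(1/6672) + 3612/4787)*(-15) = ((√2*√(5/16))*(1/6672) + 3612/4787)*(-15) = ((√2*(√5/4))*(1/6672) + 3612/4787)*(-15) = ((√10/4)*(1/6672) + 3612/4787)*(-15) = (√10/26688 + 3612/4787)*(-15) = (3612/4787 + √10/26688)*(-15) = -54180/4787 - 5*√10/8896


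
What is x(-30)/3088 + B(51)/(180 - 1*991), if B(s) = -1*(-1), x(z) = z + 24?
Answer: -3977/1252184 ≈ -0.0031761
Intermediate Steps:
x(z) = 24 + z
B(s) = 1
x(-30)/3088 + B(51)/(180 - 1*991) = (24 - 30)/3088 + 1/(180 - 1*991) = -6*1/3088 + 1/(180 - 991) = -3/1544 + 1/(-811) = -3/1544 + 1*(-1/811) = -3/1544 - 1/811 = -3977/1252184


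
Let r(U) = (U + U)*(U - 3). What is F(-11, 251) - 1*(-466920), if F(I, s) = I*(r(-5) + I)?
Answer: 466161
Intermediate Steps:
r(U) = 2*U*(-3 + U) (r(U) = (2*U)*(-3 + U) = 2*U*(-3 + U))
F(I, s) = I*(80 + I) (F(I, s) = I*(2*(-5)*(-3 - 5) + I) = I*(2*(-5)*(-8) + I) = I*(80 + I))
F(-11, 251) - 1*(-466920) = -11*(80 - 11) - 1*(-466920) = -11*69 + 466920 = -759 + 466920 = 466161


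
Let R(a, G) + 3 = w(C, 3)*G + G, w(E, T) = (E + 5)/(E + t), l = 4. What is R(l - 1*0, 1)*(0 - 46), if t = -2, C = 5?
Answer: -184/3 ≈ -61.333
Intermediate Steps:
w(E, T) = (5 + E)/(-2 + E) (w(E, T) = (E + 5)/(E - 2) = (5 + E)/(-2 + E))
R(a, G) = -3 + 13*G/3 (R(a, G) = -3 + (((5 + 5)/(-2 + 5))*G + G) = -3 + ((10/3)*G + G) = -3 + (((⅓)*10)*G + G) = -3 + (10*G/3 + G) = -3 + 13*G/3)
R(l - 1*0, 1)*(0 - 46) = (-3 + (13/3)*1)*(0 - 46) = (-3 + 13/3)*(-46) = (4/3)*(-46) = -184/3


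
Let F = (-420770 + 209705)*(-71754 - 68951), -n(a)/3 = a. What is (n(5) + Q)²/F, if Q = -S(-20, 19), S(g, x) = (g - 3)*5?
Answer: 400/1187916033 ≈ 3.3672e-7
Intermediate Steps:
S(g, x) = -15 + 5*g (S(g, x) = (-3 + g)*5 = -15 + 5*g)
n(a) = -3*a
F = 29697900825 (F = -211065*(-140705) = 29697900825)
Q = 115 (Q = -(-15 + 5*(-20)) = -(-15 - 100) = -1*(-115) = 115)
(n(5) + Q)²/F = (-3*5 + 115)²/29697900825 = (-15 + 115)²*(1/29697900825) = 100²*(1/29697900825) = 10000*(1/29697900825) = 400/1187916033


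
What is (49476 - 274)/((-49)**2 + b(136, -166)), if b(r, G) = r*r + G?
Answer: 49202/20731 ≈ 2.3734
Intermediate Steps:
b(r, G) = G + r**2 (b(r, G) = r**2 + G = G + r**2)
(49476 - 274)/((-49)**2 + b(136, -166)) = (49476 - 274)/((-49)**2 + (-166 + 136**2)) = 49202/(2401 + (-166 + 18496)) = 49202/(2401 + 18330) = 49202/20731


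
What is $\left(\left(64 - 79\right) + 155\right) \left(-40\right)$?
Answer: $-5600$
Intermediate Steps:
$\left(\left(64 - 79\right) + 155\right) \left(-40\right) = \left(-15 + 155\right) \left(-40\right) = 140 \left(-40\right) = -5600$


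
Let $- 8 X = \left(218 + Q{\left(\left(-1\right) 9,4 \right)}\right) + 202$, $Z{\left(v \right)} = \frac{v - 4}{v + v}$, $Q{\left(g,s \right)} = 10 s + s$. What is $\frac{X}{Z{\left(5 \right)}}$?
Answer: $-580$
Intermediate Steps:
$Q{\left(g,s \right)} = 11 s$
$Z{\left(v \right)} = \frac{-4 + v}{2 v}$
$X = -58$ ($X = - \frac{\left(218 + 11 \cdot 4\right) + 202}{8} = - \frac{\left(218 + 44\right) + 202}{8} = - \frac{262 + 202}{8} = \left(- \frac{1}{8}\right) 464 = -58$)
$\frac{X}{Z{\left(5 \right)}} = - \frac{58}{\frac{1}{2} \cdot \frac{1}{5} \left(-4 + 5\right)} = - \frac{58}{\frac{1}{2} \cdot \frac{1}{5} \cdot 1} = - 58 \frac{1}{\frac{1}{10}} = \left(-58\right) 10 = -580$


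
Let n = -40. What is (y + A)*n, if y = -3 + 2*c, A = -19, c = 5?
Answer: 480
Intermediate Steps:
y = 7 (y = -3 + 2*5 = -3 + 10 = 7)
(y + A)*n = (7 - 19)*(-40) = -12*(-40) = 480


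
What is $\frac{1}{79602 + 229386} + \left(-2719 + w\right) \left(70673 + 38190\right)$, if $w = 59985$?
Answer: $\frac{1926277094639305}{308988} \approx 6.2341 \cdot 10^{9}$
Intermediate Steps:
$\frac{1}{79602 + 229386} + \left(-2719 + w\right) \left(70673 + 38190\right) = \frac{1}{79602 + 229386} + \left(-2719 + 59985\right) \left(70673 + 38190\right) = \frac{1}{308988} + 57266 \cdot 108863 = \frac{1}{308988} + 6234148558 = \frac{1926277094639305}{308988}$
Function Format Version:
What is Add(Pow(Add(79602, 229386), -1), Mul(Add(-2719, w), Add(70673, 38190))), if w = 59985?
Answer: Rational(1926277094639305, 308988) ≈ 6.2341e+9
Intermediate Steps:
Add(Pow(Add(79602, 229386), -1), Mul(Add(-2719, w), Add(70673, 38190))) = Add(Pow(Add(79602, 229386), -1), Mul(Add(-2719, 59985), Add(70673, 38190))) = Add(Pow(308988, -1), Mul(57266, 108863)) = Add(Rational(1, 308988), 6234148558) = Rational(1926277094639305, 308988)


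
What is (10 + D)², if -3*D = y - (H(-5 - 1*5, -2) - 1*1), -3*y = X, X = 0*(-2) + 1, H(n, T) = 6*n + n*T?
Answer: 1024/81 ≈ 12.642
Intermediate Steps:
H(n, T) = 6*n + T*n
X = 1 (X = 0 + 1 = 1)
y = -⅓ (y = -⅓*1 = -⅓ ≈ -0.33333)
D = -122/9 (D = -(-⅓ - ((-5 - 1*5)*(6 - 2) - 1*1))/3 = -(-⅓ - ((-5 - 5)*4 - 1))/3 = -(-⅓ - (-10*4 - 1))/3 = -(-⅓ - (-40 - 1))/3 = -(-⅓ - 1*(-41))/3 = -(-⅓ + 41)/3 = -⅓*122/3 = -122/9 ≈ -13.556)
(10 + D)² = (10 - 122/9)² = (-32/9)² = 1024/81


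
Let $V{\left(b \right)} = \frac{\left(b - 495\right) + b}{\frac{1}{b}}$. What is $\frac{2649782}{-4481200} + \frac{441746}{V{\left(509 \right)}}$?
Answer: $\frac{637080829163}{596463404200} \approx 1.0681$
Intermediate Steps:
$V{\left(b \right)} = b \left(-495 + 2 b\right)$ ($V{\left(b \right)} = \left(\left(-495 + b\right) + b\right) b = \left(-495 + 2 b\right) b = b \left(-495 + 2 b\right)$)
$\frac{2649782}{-4481200} + \frac{441746}{V{\left(509 \right)}} = \frac{2649782}{-4481200} + \frac{441746}{509 \left(-495 + 2 \cdot 509\right)} = 2649782 \left(- \frac{1}{4481200}\right) + \frac{441746}{509 \left(-495 + 1018\right)} = - \frac{1324891}{2240600} + \frac{441746}{509 \cdot 523} = - \frac{1324891}{2240600} + \frac{441746}{266207} = \frac{637080829163}{596463404200}$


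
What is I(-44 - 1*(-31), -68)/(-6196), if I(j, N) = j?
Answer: 13/6196 ≈ 0.0020981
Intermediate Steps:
I(-44 - 1*(-31), -68)/(-6196) = (-44 - 1*(-31))/(-6196) = (-44 + 31)*(-1/6196) = -13*(-1/6196) = 13/6196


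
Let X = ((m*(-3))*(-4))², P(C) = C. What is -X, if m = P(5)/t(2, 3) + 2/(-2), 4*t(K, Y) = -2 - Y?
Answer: -3600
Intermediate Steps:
t(K, Y) = -½ - Y/4 (t(K, Y) = (-2 - Y)/4 = -½ - Y/4)
m = -5 (m = 5/(-½ - ¼*3) + 2/(-2) = 5/(-½ - ¾) + 2*(-½) = 5/(-5/4) - 1 = 5*(-⅘) - 1 = -4 - 1 = -5)
X = 3600 (X = (-5*(-3)*(-4))² = (15*(-4))² = (-60)² = 3600)
-X = -1*3600 = -3600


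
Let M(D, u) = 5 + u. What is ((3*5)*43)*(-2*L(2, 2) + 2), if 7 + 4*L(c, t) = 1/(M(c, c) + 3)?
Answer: 14061/4 ≈ 3515.3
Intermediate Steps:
L(c, t) = -7/4 + 1/(4*(8 + c)) (L(c, t) = -7/4 + 1/(4*((5 + c) + 3)) = -7/4 + 1/(4*(8 + c)))
((3*5)*43)*(-2*L(2, 2) + 2) = ((3*5)*43)*(-(-55 - 7*2)/(2*(8 + 2)) + 2) = (15*43)*(-(-55 - 14)/(2*10) + 2) = 645*(-(-69)/(2*10) + 2) = 645*(-2*(-69/40) + 2) = 645*(69/20 + 2) = 645*(109/20) = 14061/4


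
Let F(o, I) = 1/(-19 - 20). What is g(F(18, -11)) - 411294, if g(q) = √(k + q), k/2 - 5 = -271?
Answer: -411294 + I*√809211/39 ≈ -4.1129e+5 + 23.066*I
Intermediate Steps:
k = -532 (k = 10 + 2*(-271) = 10 - 542 = -532)
F(o, I) = -1/39 (F(o, I) = 1/(-39) = -1/39)
g(q) = √(-532 + q)
g(F(18, -11)) - 411294 = √(-532 - 1/39) - 411294 = √(-20749/39) - 411294 = I*√809211/39 - 411294 = -411294 + I*√809211/39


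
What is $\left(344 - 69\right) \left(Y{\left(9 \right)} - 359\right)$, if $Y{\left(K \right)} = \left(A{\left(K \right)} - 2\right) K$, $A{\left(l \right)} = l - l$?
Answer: $-103675$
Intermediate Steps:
$A{\left(l \right)} = 0$
$Y{\left(K \right)} = - 2 K$ ($Y{\left(K \right)} = \left(0 - 2\right) K = - 2 K$)
$\left(344 - 69\right) \left(Y{\left(9 \right)} - 359\right) = \left(344 - 69\right) \left(\left(-2\right) 9 - 359\right) = 275 \left(-18 - 359\right) = 275 \left(-377\right) = -103675$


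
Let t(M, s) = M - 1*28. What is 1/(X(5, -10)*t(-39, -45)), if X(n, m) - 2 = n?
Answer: -1/469 ≈ -0.0021322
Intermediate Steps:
t(M, s) = -28 + M (t(M, s) = M - 28 = -28 + M)
X(n, m) = 2 + n
1/(X(5, -10)*t(-39, -45)) = 1/((2 + 5)*(-28 - 39)) = 1/(7*(-67)) = 1/(-469) = -1/469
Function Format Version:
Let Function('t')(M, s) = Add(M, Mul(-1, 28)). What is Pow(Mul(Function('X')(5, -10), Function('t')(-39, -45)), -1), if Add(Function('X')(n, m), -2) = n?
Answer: Rational(-1, 469) ≈ -0.0021322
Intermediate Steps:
Function('t')(M, s) = Add(-28, M) (Function('t')(M, s) = Add(M, -28) = Add(-28, M))
Function('X')(n, m) = Add(2, n)
Pow(Mul(Function('X')(5, -10), Function('t')(-39, -45)), -1) = Pow(Mul(Add(2, 5), Add(-28, -39)), -1) = Pow(Mul(7, -67), -1) = Pow(-469, -1) = Rational(-1, 469)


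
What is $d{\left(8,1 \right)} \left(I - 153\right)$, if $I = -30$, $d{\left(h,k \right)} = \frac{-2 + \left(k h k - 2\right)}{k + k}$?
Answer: $-366$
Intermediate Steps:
$d{\left(h,k \right)} = \frac{-4 + h k^{2}}{2 k}$ ($d{\left(h,k \right)} = \frac{-2 + \left(h k k - 2\right)}{2 k} = \left(-2 + \left(h k^{2} - 2\right)\right) \frac{1}{2 k} = \left(-2 + \left(-2 + h k^{2}\right)\right) \frac{1}{2 k} = \left(-4 + h k^{2}\right) \frac{1}{2 k} = \frac{-4 + h k^{2}}{2 k}$)
$d{\left(8,1 \right)} \left(I - 153\right) = \left(- \frac{2}{1} + \frac{1}{2} \cdot 8 \cdot 1\right) \left(-30 - 153\right) = \left(\left(-2\right) 1 + 4\right) \left(-183\right) = \left(-2 + 4\right) \left(-183\right) = 2 \left(-183\right) = -366$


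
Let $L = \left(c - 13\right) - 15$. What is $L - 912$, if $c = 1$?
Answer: $-939$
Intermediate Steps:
$L = -27$ ($L = \left(1 - 13\right) - 15 = -12 - 15 = -27$)
$L - 912 = -27 - 912 = -939$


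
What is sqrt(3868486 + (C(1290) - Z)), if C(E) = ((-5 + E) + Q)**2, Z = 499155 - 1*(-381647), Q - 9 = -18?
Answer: 2*sqrt(1153965) ≈ 2148.5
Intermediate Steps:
Q = -9 (Q = 9 - 18 = -9)
Z = 880802 (Z = 499155 + 381647 = 880802)
C(E) = (-14 + E)**2 (C(E) = ((-5 + E) - 9)**2 = (-14 + E)**2)
sqrt(3868486 + (C(1290) - Z)) = sqrt(3868486 + ((-14 + 1290)**2 - 1*880802)) = sqrt(3868486 + (1276**2 - 880802)) = sqrt(3868486 + (1628176 - 880802)) = sqrt(3868486 + 747374) = sqrt(4615860) = 2*sqrt(1153965)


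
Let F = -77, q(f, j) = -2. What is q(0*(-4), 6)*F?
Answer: 154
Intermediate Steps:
q(0*(-4), 6)*F = -2*(-77) = 154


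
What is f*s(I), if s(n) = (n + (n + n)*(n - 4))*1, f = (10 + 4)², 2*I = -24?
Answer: 72912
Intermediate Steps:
I = -12 (I = (½)*(-24) = -12)
f = 196 (f = 14² = 196)
s(n) = n + 2*n*(-4 + n) (s(n) = (n + (2*n)*(-4 + n))*1 = (n + 2*n*(-4 + n))*1 = n + 2*n*(-4 + n))
f*s(I) = 196*(-12*(-7 + 2*(-12))) = 196*(-12*(-7 - 24)) = 196*(-12*(-31)) = 196*372 = 72912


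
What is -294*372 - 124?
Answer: -109492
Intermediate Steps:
-294*372 - 124 = -109368 - 124 = -109492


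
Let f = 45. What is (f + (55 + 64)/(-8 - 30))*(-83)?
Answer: -132053/38 ≈ -3475.1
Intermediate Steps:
(f + (55 + 64)/(-8 - 30))*(-83) = (45 + (55 + 64)/(-8 - 30))*(-83) = (45 + 119/(-38))*(-83) = (45 + 119*(-1/38))*(-83) = (45 - 119/38)*(-83) = (1591/38)*(-83) = -132053/38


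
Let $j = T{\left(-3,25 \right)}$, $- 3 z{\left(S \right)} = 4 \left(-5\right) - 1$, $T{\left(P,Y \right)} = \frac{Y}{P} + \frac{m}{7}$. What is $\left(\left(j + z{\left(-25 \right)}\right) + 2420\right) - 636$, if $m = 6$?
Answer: $\frac{37454}{21} \approx 1783.5$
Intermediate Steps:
$T{\left(P,Y \right)} = \frac{6}{7} + \frac{Y}{P}$ ($T{\left(P,Y \right)} = \frac{Y}{P} + \frac{6}{7} = \frac{6}{7} + \frac{Y}{P}$)
$z{\left(S \right)} = 7$ ($z{\left(S \right)} = - \frac{4 \left(-5\right) - 1}{3} = - \frac{-20 - 1}{3} = \left(- \frac{1}{3}\right) \left(-21\right) = 7$)
$j = - \frac{157}{21}$ ($j = \frac{6}{7} + \frac{25}{-3} = \frac{6}{7} + 25 \left(- \frac{1}{3}\right) = \frac{6}{7} - \frac{25}{3} = - \frac{157}{21} \approx -7.4762$)
$\left(\left(j + z{\left(-25 \right)}\right) + 2420\right) - 636 = \left(\left(- \frac{157}{21} + 7\right) + 2420\right) - 636 = \left(- \frac{10}{21} + 2420\right) - 636 = \frac{50810}{21} - 636 = \frac{37454}{21}$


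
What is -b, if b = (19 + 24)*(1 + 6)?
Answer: -301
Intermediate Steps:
b = 301 (b = 43*7 = 301)
-b = -1*301 = -301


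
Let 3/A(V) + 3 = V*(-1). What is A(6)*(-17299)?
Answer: 17299/3 ≈ 5766.3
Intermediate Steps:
A(V) = 3/(-3 - V) (A(V) = 3/(-3 + V*(-1)) = 3/(-3 - V))
A(6)*(-17299) = -3/(3 + 6)*(-17299) = -3/9*(-17299) = -3*⅑*(-17299) = -⅓*(-17299) = 17299/3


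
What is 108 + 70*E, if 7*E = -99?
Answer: -882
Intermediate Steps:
E = -99/7 (E = (1/7)*(-99) = -99/7 ≈ -14.143)
108 + 70*E = 108 + 70*(-99/7) = 108 - 990 = -882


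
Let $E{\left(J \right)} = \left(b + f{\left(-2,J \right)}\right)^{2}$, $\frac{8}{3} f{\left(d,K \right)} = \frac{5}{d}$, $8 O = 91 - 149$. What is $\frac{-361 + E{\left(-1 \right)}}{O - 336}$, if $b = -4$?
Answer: $\frac{86175}{87872} \approx 0.98069$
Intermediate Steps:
$O = - \frac{29}{4}$ ($O = \frac{91 - 149}{8} = \frac{1}{8} \left(-58\right) = - \frac{29}{4} \approx -7.25$)
$f{\left(d,K \right)} = \frac{15}{8 d}$ ($f{\left(d,K \right)} = \frac{3 \frac{5}{d}}{8} = \frac{15}{8 d}$)
$E{\left(J \right)} = \frac{6241}{256}$ ($E{\left(J \right)} = \left(-4 + \frac{15}{8 \left(-2\right)}\right)^{2} = \left(-4 + \frac{15}{8} \left(- \frac{1}{2}\right)\right)^{2} = \left(-4 - \frac{15}{16}\right)^{2} = \left(- \frac{79}{16}\right)^{2} = \frac{6241}{256}$)
$\frac{-361 + E{\left(-1 \right)}}{O - 336} = \frac{-361 + \frac{6241}{256}}{- \frac{29}{4} - 336} = - \frac{86175}{256 \left(- \frac{1373}{4}\right)} = \left(- \frac{86175}{256}\right) \left(- \frac{4}{1373}\right) = \frac{86175}{87872}$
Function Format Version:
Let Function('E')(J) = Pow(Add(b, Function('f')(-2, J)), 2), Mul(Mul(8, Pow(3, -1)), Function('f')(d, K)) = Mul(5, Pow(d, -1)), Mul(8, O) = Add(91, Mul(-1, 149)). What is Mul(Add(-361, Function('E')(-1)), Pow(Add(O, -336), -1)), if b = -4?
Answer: Rational(86175, 87872) ≈ 0.98069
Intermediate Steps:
O = Rational(-29, 4) (O = Mul(Rational(1, 8), Add(91, Mul(-1, 149))) = Mul(Rational(1, 8), Add(91, -149)) = Mul(Rational(1, 8), -58) = Rational(-29, 4) ≈ -7.2500)
Function('f')(d, K) = Mul(Rational(15, 8), Pow(d, -1)) (Function('f')(d, K) = Mul(Rational(3, 8), Mul(5, Pow(d, -1))) = Mul(Rational(15, 8), Pow(d, -1)))
Function('E')(J) = Rational(6241, 256) (Function('E')(J) = Pow(Add(-4, Mul(Rational(15, 8), Pow(-2, -1))), 2) = Pow(Add(-4, Mul(Rational(15, 8), Rational(-1, 2))), 2) = Pow(Add(-4, Rational(-15, 16)), 2) = Pow(Rational(-79, 16), 2) = Rational(6241, 256))
Mul(Add(-361, Function('E')(-1)), Pow(Add(O, -336), -1)) = Mul(Add(-361, Rational(6241, 256)), Pow(Add(Rational(-29, 4), -336), -1)) = Mul(Rational(-86175, 256), Pow(Rational(-1373, 4), -1)) = Mul(Rational(-86175, 256), Rational(-4, 1373)) = Rational(86175, 87872)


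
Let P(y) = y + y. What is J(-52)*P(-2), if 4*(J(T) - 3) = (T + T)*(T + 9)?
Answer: -4484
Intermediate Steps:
P(y) = 2*y
J(T) = 3 + T*(9 + T)/2 (J(T) = 3 + ((T + T)*(T + 9))/4 = 3 + ((2*T)*(9 + T))/4 = 3 + (2*T*(9 + T))/4 = 3 + T*(9 + T)/2)
J(-52)*P(-2) = (3 + (1/2)*(-52)**2 + (9/2)*(-52))*(2*(-2)) = (3 + (1/2)*2704 - 234)*(-4) = (3 + 1352 - 234)*(-4) = 1121*(-4) = -4484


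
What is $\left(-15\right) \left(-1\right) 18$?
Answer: $270$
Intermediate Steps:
$\left(-15\right) \left(-1\right) 18 = 15 \cdot 18 = 270$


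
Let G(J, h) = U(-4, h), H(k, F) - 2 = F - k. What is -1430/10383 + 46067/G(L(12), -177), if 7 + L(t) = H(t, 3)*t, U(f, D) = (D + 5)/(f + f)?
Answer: 956565832/446469 ≈ 2142.5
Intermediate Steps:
U(f, D) = (5 + D)/(2*f) (U(f, D) = (5 + D)/((2*f)) = (5 + D)*(1/(2*f)) = (5 + D)/(2*f))
H(k, F) = 2 + F - k (H(k, F) = 2 + (F - k) = 2 + F - k)
L(t) = -7 + t*(5 - t) (L(t) = -7 + (2 + 3 - t)*t = -7 + (5 - t)*t = -7 + t*(5 - t))
G(J, h) = -5/8 - h/8 (G(J, h) = (1/2)*(5 + h)/(-4) = (1/2)*(-1/4)*(5 + h) = -5/8 - h/8)
-1430/10383 + 46067/G(L(12), -177) = -1430/10383 + 46067/(-5/8 - 1/8*(-177)) = -1430*1/10383 + 46067/(-5/8 + 177/8) = -1430/10383 + 46067/(43/2) = -1430/10383 + 46067*(2/43) = -1430/10383 + 92134/43 = 956565832/446469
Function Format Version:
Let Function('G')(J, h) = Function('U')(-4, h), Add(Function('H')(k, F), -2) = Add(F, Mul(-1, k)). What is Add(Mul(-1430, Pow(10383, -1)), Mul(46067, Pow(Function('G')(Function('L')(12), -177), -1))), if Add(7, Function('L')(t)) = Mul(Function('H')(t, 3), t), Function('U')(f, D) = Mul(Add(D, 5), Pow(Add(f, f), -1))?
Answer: Rational(956565832, 446469) ≈ 2142.5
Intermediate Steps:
Function('U')(f, D) = Mul(Rational(1, 2), Pow(f, -1), Add(5, D)) (Function('U')(f, D) = Mul(Add(5, D), Pow(Mul(2, f), -1)) = Mul(Add(5, D), Mul(Rational(1, 2), Pow(f, -1))) = Mul(Rational(1, 2), Pow(f, -1), Add(5, D)))
Function('H')(k, F) = Add(2, F, Mul(-1, k)) (Function('H')(k, F) = Add(2, Add(F, Mul(-1, k))) = Add(2, F, Mul(-1, k)))
Function('L')(t) = Add(-7, Mul(t, Add(5, Mul(-1, t)))) (Function('L')(t) = Add(-7, Mul(Add(2, 3, Mul(-1, t)), t)) = Add(-7, Mul(Add(5, Mul(-1, t)), t)) = Add(-7, Mul(t, Add(5, Mul(-1, t)))))
Function('G')(J, h) = Add(Rational(-5, 8), Mul(Rational(-1, 8), h)) (Function('G')(J, h) = Mul(Rational(1, 2), Pow(-4, -1), Add(5, h)) = Mul(Rational(1, 2), Rational(-1, 4), Add(5, h)) = Add(Rational(-5, 8), Mul(Rational(-1, 8), h)))
Add(Mul(-1430, Pow(10383, -1)), Mul(46067, Pow(Function('G')(Function('L')(12), -177), -1))) = Add(Mul(-1430, Pow(10383, -1)), Mul(46067, Pow(Add(Rational(-5, 8), Mul(Rational(-1, 8), -177)), -1))) = Add(Mul(-1430, Rational(1, 10383)), Mul(46067, Pow(Add(Rational(-5, 8), Rational(177, 8)), -1))) = Add(Rational(-1430, 10383), Mul(46067, Pow(Rational(43, 2), -1))) = Add(Rational(-1430, 10383), Mul(46067, Rational(2, 43))) = Add(Rational(-1430, 10383), Rational(92134, 43)) = Rational(956565832, 446469)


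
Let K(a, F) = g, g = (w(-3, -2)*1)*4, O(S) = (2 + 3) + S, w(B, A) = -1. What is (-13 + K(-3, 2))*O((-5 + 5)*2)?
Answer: -85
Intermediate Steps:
O(S) = 5 + S
g = -4 (g = -1*1*4 = -1*4 = -4)
K(a, F) = -4
(-13 + K(-3, 2))*O((-5 + 5)*2) = (-13 - 4)*(5 + (-5 + 5)*2) = -17*(5 + 0*2) = -17*(5 + 0) = -17*5 = -85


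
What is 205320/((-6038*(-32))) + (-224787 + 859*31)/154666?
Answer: -408204563/1867746616 ≈ -0.21855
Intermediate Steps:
205320/((-6038*(-32))) + (-224787 + 859*31)/154666 = 205320/193216 + (-224787 + 26629)*(1/154666) = 205320*(1/193216) - 198158*1/154666 = 25665/24152 - 99079/77333 = -408204563/1867746616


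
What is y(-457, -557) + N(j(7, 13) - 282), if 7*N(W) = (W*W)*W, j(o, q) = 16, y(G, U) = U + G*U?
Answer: -2434736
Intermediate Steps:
N(W) = W³/7 (N(W) = ((W*W)*W)/7 = (W²*W)/7 = W³/7)
y(-457, -557) + N(j(7, 13) - 282) = -557*(1 - 457) + (16 - 282)³/7 = -557*(-456) + (⅐)*(-266)³ = 253992 + (⅐)*(-18821096) = 253992 - 2688728 = -2434736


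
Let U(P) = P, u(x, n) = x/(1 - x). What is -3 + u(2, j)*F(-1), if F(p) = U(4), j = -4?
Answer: -11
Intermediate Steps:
F(p) = 4
-3 + u(2, j)*F(-1) = -3 - 1*2/(-1 + 2)*4 = -3 - 1*2/1*4 = -3 - 1*2*1*4 = -3 - 2*4 = -3 - 8 = -11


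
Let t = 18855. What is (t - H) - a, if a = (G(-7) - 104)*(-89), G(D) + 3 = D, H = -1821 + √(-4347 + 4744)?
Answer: 10530 - √397 ≈ 10510.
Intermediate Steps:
H = -1821 + √397 ≈ -1801.1
G(D) = -3 + D
a = 10146 (a = ((-3 - 7) - 104)*(-89) = (-10 - 104)*(-89) = -114*(-89) = 10146)
(t - H) - a = (18855 - (-1821 + √397)) - 1*10146 = (18855 + (1821 - √397)) - 10146 = (20676 - √397) - 10146 = 10530 - √397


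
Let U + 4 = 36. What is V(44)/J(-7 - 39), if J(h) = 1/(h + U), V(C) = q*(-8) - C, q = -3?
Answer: 280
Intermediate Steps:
U = 32 (U = -4 + 36 = 32)
V(C) = 24 - C (V(C) = -3*(-8) - C = 24 - C)
J(h) = 1/(32 + h) (J(h) = 1/(h + 32) = 1/(32 + h))
V(44)/J(-7 - 39) = (24 - 1*44)/(1/(32 + (-7 - 39))) = (24 - 44)/(1/(32 - 46)) = -20/(1/(-14)) = -20/(-1/14) = -20*(-14) = 280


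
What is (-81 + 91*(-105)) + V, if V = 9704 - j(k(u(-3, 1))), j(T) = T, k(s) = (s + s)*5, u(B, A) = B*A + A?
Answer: 88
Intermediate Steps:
u(B, A) = A + A*B (u(B, A) = A*B + A = A + A*B)
k(s) = 10*s (k(s) = (2*s)*5 = 10*s)
V = 9724 (V = 9704 - 10*1*(1 - 3) = 9704 - 10*1*(-2) = 9704 - 10*(-2) = 9704 - 1*(-20) = 9704 + 20 = 9724)
(-81 + 91*(-105)) + V = (-81 + 91*(-105)) + 9724 = (-81 - 9555) + 9724 = -9636 + 9724 = 88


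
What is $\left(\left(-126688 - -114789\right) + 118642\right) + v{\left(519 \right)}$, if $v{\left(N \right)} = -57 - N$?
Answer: $106167$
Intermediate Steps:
$\left(\left(-126688 - -114789\right) + 118642\right) + v{\left(519 \right)} = \left(\left(-126688 - -114789\right) + 118642\right) - 576 = \left(\left(-126688 + 114789\right) + 118642\right) - 576 = \left(-11899 + 118642\right) - 576 = 106743 - 576 = 106167$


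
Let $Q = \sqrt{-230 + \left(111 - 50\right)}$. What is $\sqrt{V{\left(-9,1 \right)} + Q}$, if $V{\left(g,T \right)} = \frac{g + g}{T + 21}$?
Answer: $\frac{\sqrt{-99 + 1573 i}}{11} \approx 2.4706 + 2.631 i$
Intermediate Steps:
$V{\left(g,T \right)} = \frac{2 g}{21 + T}$
$Q = 13 i$ ($Q = \sqrt{-230 + \left(111 - 50\right)} = \sqrt{-230 + 61} = \sqrt{-169} = 13 i \approx 13.0 i$)
$\sqrt{V{\left(-9,1 \right)} + Q} = \sqrt{2 \left(-9\right) \frac{1}{21 + 1} + 13 i} = \sqrt{2 \left(-9\right) \frac{1}{22} + 13 i} = \sqrt{- \frac{9}{11} + 13 i}$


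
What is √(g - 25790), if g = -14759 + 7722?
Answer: I*√32827 ≈ 181.18*I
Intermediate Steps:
g = -7037
√(g - 25790) = √(-7037 - 25790) = √(-32827) = I*√32827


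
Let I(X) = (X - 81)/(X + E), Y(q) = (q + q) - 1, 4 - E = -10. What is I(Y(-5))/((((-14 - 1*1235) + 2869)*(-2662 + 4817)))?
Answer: -23/2618325 ≈ -8.7842e-6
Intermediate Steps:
E = 14 (E = 4 - 1*(-10) = 4 + 10 = 14)
Y(q) = -1 + 2*q (Y(q) = 2*q - 1 = -1 + 2*q)
I(X) = (-81 + X)/(14 + X) (I(X) = (X - 81)/(X + 14) = (-81 + X)/(14 + X))
I(Y(-5))/((((-14 - 1*1235) + 2869)*(-2662 + 4817))) = ((-81 + (-1 + 2*(-5)))/(14 + (-1 + 2*(-5))))/((((-14 - 1*1235) + 2869)*(-2662 + 4817))) = ((-81 + (-1 - 10))/(14 + (-1 - 10)))/((((-14 - 1235) + 2869)*2155)) = ((-81 - 11)/(14 - 11))/(((-1249 + 2869)*2155)) = (-92/3)/((1620*2155)) = ((1/3)*(-92))/3491100 = -92/3*1/3491100 = -23/2618325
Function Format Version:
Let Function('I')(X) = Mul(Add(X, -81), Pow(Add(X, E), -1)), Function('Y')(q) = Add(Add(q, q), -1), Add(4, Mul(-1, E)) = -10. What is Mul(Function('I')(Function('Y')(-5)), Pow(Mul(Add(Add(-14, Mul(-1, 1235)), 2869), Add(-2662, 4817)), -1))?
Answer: Rational(-23, 2618325) ≈ -8.7842e-6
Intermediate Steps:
E = 14 (E = Add(4, Mul(-1, -10)) = Add(4, 10) = 14)
Function('Y')(q) = Add(-1, Mul(2, q)) (Function('Y')(q) = Add(Mul(2, q), -1) = Add(-1, Mul(2, q)))
Function('I')(X) = Mul(Pow(Add(14, X), -1), Add(-81, X)) (Function('I')(X) = Mul(Add(X, -81), Pow(Add(X, 14), -1)) = Mul(Add(-81, X), Pow(Add(14, X), -1)) = Mul(Pow(Add(14, X), -1), Add(-81, X)))
Mul(Function('I')(Function('Y')(-5)), Pow(Mul(Add(Add(-14, Mul(-1, 1235)), 2869), Add(-2662, 4817)), -1)) = Mul(Mul(Pow(Add(14, Add(-1, Mul(2, -5))), -1), Add(-81, Add(-1, Mul(2, -5)))), Pow(Mul(Add(Add(-14, Mul(-1, 1235)), 2869), Add(-2662, 4817)), -1)) = Mul(Mul(Pow(Add(14, Add(-1, -10)), -1), Add(-81, Add(-1, -10))), Pow(Mul(Add(Add(-14, -1235), 2869), 2155), -1)) = Mul(Mul(Pow(Add(14, -11), -1), Add(-81, -11)), Pow(Mul(Add(-1249, 2869), 2155), -1)) = Mul(Mul(Pow(3, -1), -92), Pow(Mul(1620, 2155), -1)) = Mul(Mul(Rational(1, 3), -92), Pow(3491100, -1)) = Mul(Rational(-92, 3), Rational(1, 3491100)) = Rational(-23, 2618325)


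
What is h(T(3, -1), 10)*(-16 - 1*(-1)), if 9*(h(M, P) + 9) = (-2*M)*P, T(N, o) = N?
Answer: 235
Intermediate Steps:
h(M, P) = -9 - 2*M*P/9 (h(M, P) = -9 + ((-2*M)*P)/9 = -9 + (-2*M*P)/9 = -9 - 2*M*P/9)
h(T(3, -1), 10)*(-16 - 1*(-1)) = (-9 - 2/9*3*10)*(-16 - 1*(-1)) = (-9 - 20/3)*(-16 + 1) = -47/3*(-15) = 235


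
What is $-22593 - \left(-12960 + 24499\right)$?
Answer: $-34132$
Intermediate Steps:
$-22593 - \left(-12960 + 24499\right) = -22593 - 11539 = -34132$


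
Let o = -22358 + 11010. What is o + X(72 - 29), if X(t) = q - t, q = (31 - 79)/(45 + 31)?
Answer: -216441/19 ≈ -11392.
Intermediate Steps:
q = -12/19 (q = -48/76 = -48*1/76 = -12/19 ≈ -0.63158)
X(t) = -12/19 - t
o = -11348
o + X(72 - 29) = -11348 + (-12/19 - (72 - 29)) = -11348 + (-12/19 - 1*43) = -11348 + (-12/19 - 43) = -11348 - 829/19 = -216441/19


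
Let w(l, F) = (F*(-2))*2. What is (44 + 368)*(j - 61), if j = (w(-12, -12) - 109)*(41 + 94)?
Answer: -3417952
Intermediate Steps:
w(l, F) = -4*F (w(l, F) = -2*F*2 = -4*F)
j = -8235 (j = (-4*(-12) - 109)*(41 + 94) = (48 - 109)*135 = -61*135 = -8235)
(44 + 368)*(j - 61) = (44 + 368)*(-8235 - 61) = 412*(-8296) = -3417952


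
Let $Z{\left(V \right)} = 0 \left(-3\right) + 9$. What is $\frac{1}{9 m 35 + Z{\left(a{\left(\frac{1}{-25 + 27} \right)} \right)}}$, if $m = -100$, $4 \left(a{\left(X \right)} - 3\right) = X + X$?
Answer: $- \frac{1}{31491} \approx -3.1755 \cdot 10^{-5}$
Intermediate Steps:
$a{\left(X \right)} = 3 + \frac{X}{2}$ ($a{\left(X \right)} = 3 + \frac{X + X}{4} = 3 + \frac{2 X}{4} = 3 + \frac{X}{2}$)
$Z{\left(V \right)} = 9$ ($Z{\left(V \right)} = 0 + 9 = 9$)
$\frac{1}{9 m 35 + Z{\left(a{\left(\frac{1}{-25 + 27} \right)} \right)}} = \frac{1}{9 \left(-100\right) 35 + 9} = \frac{1}{\left(-900\right) 35 + 9} = \frac{1}{-31500 + 9} = \frac{1}{-31491} = - \frac{1}{31491}$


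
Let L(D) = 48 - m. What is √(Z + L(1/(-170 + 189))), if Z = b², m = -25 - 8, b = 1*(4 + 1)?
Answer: √106 ≈ 10.296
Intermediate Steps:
b = 5 (b = 1*5 = 5)
m = -33
Z = 25 (Z = 5² = 25)
L(D) = 81 (L(D) = 48 - 1*(-33) = 48 + 33 = 81)
√(Z + L(1/(-170 + 189))) = √(25 + 81) = √106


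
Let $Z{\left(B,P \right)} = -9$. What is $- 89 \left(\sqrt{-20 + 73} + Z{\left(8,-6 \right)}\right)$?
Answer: $801 - 89 \sqrt{53} \approx 153.07$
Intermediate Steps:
$- 89 \left(\sqrt{-20 + 73} + Z{\left(8,-6 \right)}\right) = - 89 \left(\sqrt{-20 + 73} - 9\right) = - 89 \left(\sqrt{53} - 9\right) = - 89 \left(-9 + \sqrt{53}\right) = 801 - 89 \sqrt{53}$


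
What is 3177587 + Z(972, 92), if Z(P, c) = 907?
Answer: 3178494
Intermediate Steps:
3177587 + Z(972, 92) = 3177587 + 907 = 3178494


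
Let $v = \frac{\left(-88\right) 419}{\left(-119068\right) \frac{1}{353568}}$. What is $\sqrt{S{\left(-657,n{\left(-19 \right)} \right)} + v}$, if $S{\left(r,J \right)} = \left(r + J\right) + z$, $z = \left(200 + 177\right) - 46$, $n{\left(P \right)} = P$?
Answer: $\frac{\sqrt{334638781527}}{1751} \approx 330.37$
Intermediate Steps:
$z = 331$ ($z = 377 - 46 = 331$)
$v = \frac{3259189824}{29767}$ ($v = - \frac{36872}{\left(-119068\right) \frac{1}{353568}} = - \frac{36872}{- \frac{29767}{88392}} = \left(-36872\right) \left(- \frac{88392}{29767}\right) = \frac{3259189824}{29767} \approx 1.0949 \cdot 10^{5}$)
$S{\left(r,J \right)} = 331 + J + r$ ($S{\left(r,J \right)} = \left(r + J\right) + 331 = \left(J + r\right) + 331 = 331 + J + r$)
$\sqrt{S{\left(-657,n{\left(-19 \right)} \right)} + v} = \sqrt{\left(331 - 19 - 657\right) + \frac{3259189824}{29767}} = \sqrt{-345 + \frac{3259189824}{29767}} = \sqrt{\frac{3248920209}{29767}} = \frac{\sqrt{334638781527}}{1751}$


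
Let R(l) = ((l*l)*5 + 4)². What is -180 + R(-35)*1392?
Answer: 52289980092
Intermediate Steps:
R(l) = (4 + 5*l²)² (R(l) = (l²*5 + 4)² = (5*l² + 4)² = (4 + 5*l²)²)
-180 + R(-35)*1392 = -180 + (4 + 5*(-35)²)²*1392 = -180 + (4 + 5*1225)²*1392 = -180 + (4 + 6125)²*1392 = -180 + 6129²*1392 = -180 + 37564641*1392 = -180 + 52289980272 = 52289980092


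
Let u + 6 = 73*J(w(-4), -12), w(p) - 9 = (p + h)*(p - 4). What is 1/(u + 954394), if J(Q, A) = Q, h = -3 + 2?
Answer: 1/957965 ≈ 1.0439e-6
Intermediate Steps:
h = -1
w(p) = 9 + (-1 + p)*(-4 + p) (w(p) = 9 + (p - 1)*(p - 4) = 9 + (-1 + p)*(-4 + p))
u = 3571 (u = -6 + 73*(13 + (-4)² - 5*(-4)) = -6 + 73*(13 + 16 + 20) = -6 + 73*49 = -6 + 3577 = 3571)
1/(u + 954394) = 1/(3571 + 954394) = 1/957965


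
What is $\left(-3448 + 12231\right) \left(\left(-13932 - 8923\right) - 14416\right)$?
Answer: $-327351193$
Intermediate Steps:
$\left(-3448 + 12231\right) \left(\left(-13932 - 8923\right) - 14416\right) = 8783 \left(\left(-13932 - 8923\right) - 14416\right) = 8783 \left(-22855 - 14416\right) = 8783 \left(-37271\right) = -327351193$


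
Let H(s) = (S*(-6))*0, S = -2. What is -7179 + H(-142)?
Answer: -7179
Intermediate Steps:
H(s) = 0 (H(s) = -2*(-6)*0 = 12*0 = 0)
-7179 + H(-142) = -7179 + 0 = -7179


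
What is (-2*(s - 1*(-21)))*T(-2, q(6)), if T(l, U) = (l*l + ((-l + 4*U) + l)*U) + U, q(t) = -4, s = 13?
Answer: -4352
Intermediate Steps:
T(l, U) = U + l² + 4*U² (T(l, U) = (l² + (4*U)*U) + U = (l² + 4*U²) + U = U + l² + 4*U²)
(-2*(s - 1*(-21)))*T(-2, q(6)) = (-2*(13 - 1*(-21)))*(-4 + (-2)² + 4*(-4)²) = (-2*(13 + 21))*(-4 + 4 + 4*16) = (-2*34)*(-4 + 4 + 64) = -68*64 = -4352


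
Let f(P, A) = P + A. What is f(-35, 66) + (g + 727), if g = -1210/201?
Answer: 151148/201 ≈ 751.98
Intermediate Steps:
f(P, A) = A + P
g = -1210/201 (g = -1210*1/201 = -1210/201 ≈ -6.0199)
f(-35, 66) + (g + 727) = (66 - 35) + (-1210/201 + 727) = 31 + 144917/201 = 151148/201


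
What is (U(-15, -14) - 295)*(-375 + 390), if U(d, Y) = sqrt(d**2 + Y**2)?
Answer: -4425 + 15*sqrt(421) ≈ -4117.2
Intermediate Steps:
U(d, Y) = sqrt(Y**2 + d**2)
(U(-15, -14) - 295)*(-375 + 390) = (sqrt((-14)**2 + (-15)**2) - 295)*(-375 + 390) = (sqrt(196 + 225) - 295)*15 = (sqrt(421) - 295)*15 = (-295 + sqrt(421))*15 = -4425 + 15*sqrt(421)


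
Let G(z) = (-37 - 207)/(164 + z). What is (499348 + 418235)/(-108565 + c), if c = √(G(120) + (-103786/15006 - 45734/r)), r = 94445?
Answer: -385535265093436288275/45615095401942581749 - 1835166*I*√30928711316497797045/45615095401942581749 ≈ -8.4519 - 0.00022374*I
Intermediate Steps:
G(z) = -244/(164 + z)
c = 2*I*√30928711316497797045/3870159945 (c = √(-244/(164 + 120) + (-103786/15006 - 45734/94445)) = √(-244/284 + (-103786*1/15006 - 45734*1/94445)) = √(-244*1/284 + (-51893/7503 - 3518/7265)) = √(-61/71 - 403398199/54509295) = √(-31966339124/3870159945) = 2*I*√30928711316497797045/3870159945 ≈ 2.874*I)
(499348 + 418235)/(-108565 + c) = (499348 + 418235)/(-108565 + 2*I*√30928711316497797045/3870159945) = 917583/(-108565 + 2*I*√30928711316497797045/3870159945)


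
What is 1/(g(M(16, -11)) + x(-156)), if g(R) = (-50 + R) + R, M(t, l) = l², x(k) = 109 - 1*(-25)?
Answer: 1/326 ≈ 0.0030675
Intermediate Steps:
x(k) = 134 (x(k) = 109 + 25 = 134)
g(R) = -50 + 2*R
1/(g(M(16, -11)) + x(-156)) = 1/((-50 + 2*(-11)²) + 134) = 1/((-50 + 2*121) + 134) = 1/((-50 + 242) + 134) = 1/(192 + 134) = 1/326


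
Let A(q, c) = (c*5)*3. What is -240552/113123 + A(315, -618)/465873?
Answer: -37705110702/17566983793 ≈ -2.1464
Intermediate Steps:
A(q, c) = 15*c (A(q, c) = (5*c)*3 = 15*c)
-240552/113123 + A(315, -618)/465873 = -240552/113123 + (15*(-618))/465873 = -240552*1/113123 - 9270*1/465873 = -240552/113123 - 3090/155291 = -37705110702/17566983793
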